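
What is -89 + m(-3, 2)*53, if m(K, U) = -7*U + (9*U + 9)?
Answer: 600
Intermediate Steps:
m(K, U) = 9 + 2*U (m(K, U) = -7*U + (9 + 9*U) = 9 + 2*U)
-89 + m(-3, 2)*53 = -89 + (9 + 2*2)*53 = -89 + (9 + 4)*53 = -89 + 13*53 = -89 + 689 = 600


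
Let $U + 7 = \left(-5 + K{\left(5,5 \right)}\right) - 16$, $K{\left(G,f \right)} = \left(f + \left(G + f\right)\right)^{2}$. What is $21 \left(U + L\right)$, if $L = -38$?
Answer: $3339$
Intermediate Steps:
$K{\left(G,f \right)} = \left(G + 2 f\right)^{2}$
$U = 197$ ($U = -7 - \left(21 - \left(5 + 2 \cdot 5\right)^{2}\right) = -7 - \left(21 - \left(5 + 10\right)^{2}\right) = -7 - \left(21 - 225\right) = -7 + \left(\left(-5 + 225\right) - 16\right) = -7 + \left(220 - 16\right) = -7 + 204 = 197$)
$21 \left(U + L\right) = 21 \left(197 - 38\right) = 21 \cdot 159 = 3339$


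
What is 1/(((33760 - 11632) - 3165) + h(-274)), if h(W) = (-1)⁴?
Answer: 1/18964 ≈ 5.2731e-5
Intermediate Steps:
h(W) = 1
1/(((33760 - 11632) - 3165) + h(-274)) = 1/(((33760 - 11632) - 3165) + 1) = 1/((22128 - 3165) + 1) = 1/(18963 + 1) = 1/18964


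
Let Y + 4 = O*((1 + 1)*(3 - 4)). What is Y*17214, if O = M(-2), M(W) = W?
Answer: 0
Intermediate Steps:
O = -2
Y = 0 (Y = -4 - 2*(1 + 1)*(3 - 4) = -4 - 4*(-1) = -4 - 2*(-2) = -4 + 4 = 0)
Y*17214 = 0*17214 = 0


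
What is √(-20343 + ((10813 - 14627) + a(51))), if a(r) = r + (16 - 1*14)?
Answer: 2*I*√6026 ≈ 155.25*I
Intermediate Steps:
a(r) = 2 + r (a(r) = r + (16 - 14) = r + 2 = 2 + r)
√(-20343 + ((10813 - 14627) + a(51))) = √(-20343 + ((10813 - 14627) + (2 + 51))) = √(-20343 + (-3814 + 53)) = √(-20343 - 3761) = √(-24104) = 2*I*√6026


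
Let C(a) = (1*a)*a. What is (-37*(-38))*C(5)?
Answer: 35150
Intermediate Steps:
C(a) = a² (C(a) = a*a = a²)
(-37*(-38))*C(5) = -37*(-38)*5² = 1406*25 = 35150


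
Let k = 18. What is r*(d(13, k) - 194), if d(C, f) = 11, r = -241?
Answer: 44103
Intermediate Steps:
r*(d(13, k) - 194) = -241*(11 - 194) = -241*(-183) = 44103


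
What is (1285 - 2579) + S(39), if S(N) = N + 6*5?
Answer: -1225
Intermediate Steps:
S(N) = 30 + N (S(N) = N + 30 = 30 + N)
(1285 - 2579) + S(39) = (1285 - 2579) + (30 + 39) = -1294 + 69 = -1225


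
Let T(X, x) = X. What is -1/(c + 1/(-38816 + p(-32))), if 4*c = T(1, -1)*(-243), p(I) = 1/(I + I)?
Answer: 9936900/603666931 ≈ 0.016461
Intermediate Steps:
p(I) = 1/(2*I)
c = -243/4 (c = (1*(-243))/4 = (¼)*(-243) = -243/4 ≈ -60.750)
-1/(c + 1/(-38816 + p(-32))) = -1/(-243/4 + 1/(-38816 + (½)/(-32))) = -1/(-243/4 + 1/(-38816 + (½)*(-1/32))) = -1/(-243/4 + 1/(-38816 - 1/64)) = -1/(-243/4 + 1/(-2484225/64)) = -1/(-243/4 - 64/2484225) = -1/(-603666931/9936900) = -1*(-9936900/603666931) = 9936900/603666931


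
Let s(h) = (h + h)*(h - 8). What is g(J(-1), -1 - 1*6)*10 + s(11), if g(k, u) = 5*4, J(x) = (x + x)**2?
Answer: 266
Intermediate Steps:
s(h) = 2*h*(-8 + h) (s(h) = (2*h)*(-8 + h) = 2*h*(-8 + h))
J(x) = 4*x**2 (J(x) = (2*x)**2 = 4*x**2)
g(k, u) = 20
g(J(-1), -1 - 1*6)*10 + s(11) = 20*10 + 2*11*(-8 + 11) = 200 + 2*11*3 = 200 + 66 = 266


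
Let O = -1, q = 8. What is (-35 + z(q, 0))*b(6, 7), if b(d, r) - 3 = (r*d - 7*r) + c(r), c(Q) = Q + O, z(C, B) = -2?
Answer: -74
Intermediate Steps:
c(Q) = -1 + Q (c(Q) = Q - 1 = -1 + Q)
b(d, r) = 2 - 6*r + d*r (b(d, r) = 3 + ((r*d - 7*r) + (-1 + r)) = 3 + ((d*r - 7*r) + (-1 + r)) = 3 + ((-7*r + d*r) + (-1 + r)) = 3 + (-1 - 6*r + d*r) = 2 - 6*r + d*r)
(-35 + z(q, 0))*b(6, 7) = (-35 - 2)*(2 - 6*7 + 6*7) = -37*(2 - 42 + 42) = -37*2 = -74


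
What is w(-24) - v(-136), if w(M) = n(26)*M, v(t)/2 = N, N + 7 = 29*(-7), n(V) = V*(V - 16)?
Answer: -5820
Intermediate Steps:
n(V) = V*(-16 + V)
N = -210 (N = -7 + 29*(-7) = -7 - 203 = -210)
v(t) = -420 (v(t) = 2*(-210) = -420)
w(M) = 260*M (w(M) = (26*(-16 + 26))*M = (26*10)*M = 260*M)
w(-24) - v(-136) = 260*(-24) - 1*(-420) = -6240 + 420 = -5820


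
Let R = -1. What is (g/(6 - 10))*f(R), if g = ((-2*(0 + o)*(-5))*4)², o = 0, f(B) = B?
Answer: 0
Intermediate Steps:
g = 0 (g = ((-2*(0 + 0)*(-5))*4)² = ((-2*0*(-5))*4)² = ((0*(-5))*4)² = (0*4)² = 0² = 0)
(g/(6 - 10))*f(R) = (0/(6 - 10))*(-1) = (0/(-4))*(-1) = -¼*0*(-1) = 0*(-1) = 0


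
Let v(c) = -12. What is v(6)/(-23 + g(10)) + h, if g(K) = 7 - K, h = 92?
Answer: 1202/13 ≈ 92.462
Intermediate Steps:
v(6)/(-23 + g(10)) + h = -12/(-23 + (7 - 1*10)) + 92 = -12/(-23 + (7 - 10)) + 92 = -12/(-23 - 3) + 92 = -12/(-26) + 92 = -12*(-1/26) + 92 = 6/13 + 92 = 1202/13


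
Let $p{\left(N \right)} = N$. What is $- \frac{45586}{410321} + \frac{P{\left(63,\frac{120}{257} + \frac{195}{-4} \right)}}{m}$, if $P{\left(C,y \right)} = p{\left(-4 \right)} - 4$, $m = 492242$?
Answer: $- \frac{11221313190}{100988614841} \approx -0.11111$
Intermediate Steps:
$P{\left(C,y \right)} = -8$ ($P{\left(C,y \right)} = -4 - 4 = -8$)
$- \frac{45586}{410321} + \frac{P{\left(63,\frac{120}{257} + \frac{195}{-4} \right)}}{m} = - \frac{45586}{410321} - \frac{8}{492242} = \left(-45586\right) \frac{1}{410321} - \frac{4}{246121} = - \frac{45586}{410321} - \frac{4}{246121} = - \frac{11221313190}{100988614841}$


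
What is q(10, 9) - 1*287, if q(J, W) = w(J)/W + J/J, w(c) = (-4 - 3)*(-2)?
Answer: -2560/9 ≈ -284.44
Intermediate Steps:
w(c) = 14 (w(c) = -7*(-2) = 14)
q(J, W) = 1 + 14/W (q(J, W) = 14/W + J/J = 14/W + 1 = 1 + 14/W)
q(10, 9) - 1*287 = (14 + 9)/9 - 1*287 = (⅑)*23 - 287 = 23/9 - 287 = -2560/9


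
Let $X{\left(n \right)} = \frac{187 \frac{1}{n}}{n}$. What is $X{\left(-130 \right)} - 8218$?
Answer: $- \frac{138884013}{16900} \approx -8218.0$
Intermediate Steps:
$X{\left(n \right)} = \frac{187}{n^{2}}$
$X{\left(-130 \right)} - 8218 = \frac{187}{16900} - 8218 = - \frac{138884013}{16900}$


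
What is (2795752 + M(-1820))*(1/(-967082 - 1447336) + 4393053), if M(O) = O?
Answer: 14817152108047643798/1207209 ≈ 1.2274e+13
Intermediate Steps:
(2795752 + M(-1820))*(1/(-967082 - 1447336) + 4393053) = (2795752 - 1820)*(1/(-967082 - 1447336) + 4393053) = 2793932*(1/(-2414418) + 4393053) = 2793932*(-1/2414418 + 4393053) = 2793932*(10606666238153/2414418) = 14817152108047643798/1207209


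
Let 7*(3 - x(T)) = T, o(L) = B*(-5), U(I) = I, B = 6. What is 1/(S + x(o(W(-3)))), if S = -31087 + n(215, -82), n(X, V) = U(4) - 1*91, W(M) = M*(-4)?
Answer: -7/218167 ≈ -3.2086e-5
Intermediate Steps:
W(M) = -4*M
n(X, V) = -87 (n(X, V) = 4 - 1*91 = 4 - 91 = -87)
o(L) = -30 (o(L) = 6*(-5) = -30)
x(T) = 3 - T/7
S = -31174 (S = -31087 - 87 = -31174)
1/(S + x(o(W(-3)))) = 1/(-31174 + (3 - ⅐*(-30))) = 1/(-31174 + (3 + 30/7)) = 1/(-31174 + 51/7) = 1/(-218167/7) = -7/218167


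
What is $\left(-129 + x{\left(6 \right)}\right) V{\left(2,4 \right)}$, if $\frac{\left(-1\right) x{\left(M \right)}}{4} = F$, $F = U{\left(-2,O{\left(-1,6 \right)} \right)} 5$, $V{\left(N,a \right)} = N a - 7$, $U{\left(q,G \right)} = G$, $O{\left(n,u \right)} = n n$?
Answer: $-149$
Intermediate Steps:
$O{\left(n,u \right)} = n^{2}$
$V{\left(N,a \right)} = -7 + N a$
$F = 5$ ($F = \left(-1\right)^{2} \cdot 5 = 1 \cdot 5 = 5$)
$x{\left(M \right)} = -20$ ($x{\left(M \right)} = \left(-4\right) 5 = -20$)
$\left(-129 + x{\left(6 \right)}\right) V{\left(2,4 \right)} = \left(-129 - 20\right) \left(-7 + 2 \cdot 4\right) = - 149 \left(-7 + 8\right) = \left(-149\right) 1 = -149$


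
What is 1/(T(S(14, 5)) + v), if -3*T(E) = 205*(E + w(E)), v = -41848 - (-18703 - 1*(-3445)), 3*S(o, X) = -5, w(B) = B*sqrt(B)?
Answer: -1286739/34068895360 - 369*I*sqrt(15)/6813779072 ≈ -3.7769e-5 - 2.0974e-7*I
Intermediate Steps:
w(B) = B**(3/2)
S(o, X) = -5/3 (S(o, X) = (1/3)*(-5) = -5/3)
v = -26590 (v = -41848 - (-18703 + 3445) = -41848 - 1*(-15258) = -41848 + 15258 = -26590)
T(E) = -205*E/3 - 205*E**(3/2)/3 (T(E) = -205*(E + E**(3/2))/3 = -(205*E + 205*E**(3/2))/3 = -205*E/3 - 205*E**(3/2)/3)
1/(T(S(14, 5)) + v) = 1/((-205/3*(-5/3) - (-1025)*I*sqrt(15)/27) - 26590) = 1/((1025/9 - (-1025)*I*sqrt(15)/27) - 26590) = 1/((1025/9 + 1025*I*sqrt(15)/27) - 26590) = 1/(-238285/9 + 1025*I*sqrt(15)/27)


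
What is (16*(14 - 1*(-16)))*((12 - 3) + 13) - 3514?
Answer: 7046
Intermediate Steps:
(16*(14 - 1*(-16)))*((12 - 3) + 13) - 3514 = (16*(14 + 16))*(9 + 13) - 3514 = (16*30)*22 - 3514 = 480*22 - 3514 = 10560 - 3514 = 7046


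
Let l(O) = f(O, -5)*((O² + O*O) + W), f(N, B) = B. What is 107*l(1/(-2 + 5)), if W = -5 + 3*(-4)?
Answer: 80785/9 ≈ 8976.1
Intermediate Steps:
W = -17 (W = -5 - 12 = -17)
l(O) = 85 - 10*O² (l(O) = -5*((O² + O*O) - 17) = -5*((O² + O²) - 17) = -5*(2*O² - 17) = -5*(-17 + 2*O²) = 85 - 10*O²)
107*l(1/(-2 + 5)) = 107*(85 - 10/(-2 + 5)²) = 107*(85 - 10*(1/3)²) = 107*(85 - 10*(⅓)²) = 107*(85 - 10*⅑) = 107*(85 - 10/9) = 107*(755/9) = 80785/9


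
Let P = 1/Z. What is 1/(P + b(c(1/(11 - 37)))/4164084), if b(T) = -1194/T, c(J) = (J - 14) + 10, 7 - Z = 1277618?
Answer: 46550695829085/3268743922 ≈ 14241.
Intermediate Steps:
Z = -1277611 (Z = 7 - 1*1277618 = 7 - 1277618 = -1277611)
c(J) = -4 + J (c(J) = (-14 + J) + 10 = -4 + J)
P = -1/1277611 (P = 1/(-1277611) = -1/1277611 ≈ -7.8271e-7)
1/(P + b(c(1/(11 - 37)))/4164084) = 1/(-1/1277611 - 1194/(-4 + 1/(11 - 37))/4164084) = 1/(-1/1277611 - 1194/(-4 + 1/(-26))*(1/4164084)) = 1/(-1/1277611 - 1194/(-4 - 1/26)*(1/4164084)) = 1/(-1/1277611 - 1194/(-105/26)*(1/4164084)) = 1/(-1/1277611 - 1194*(-26/105)*(1/4164084)) = 1/(-1/1277611 + (10348/35)*(1/4164084)) = 1/(-1/1277611 + 2587/36435735) = 1/(3268743922/46550695829085) = 46550695829085/3268743922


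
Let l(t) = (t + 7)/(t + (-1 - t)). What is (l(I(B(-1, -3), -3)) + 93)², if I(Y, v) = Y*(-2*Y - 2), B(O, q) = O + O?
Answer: 8100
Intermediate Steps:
B(O, q) = 2*O
I(Y, v) = Y*(-2 - 2*Y)
l(t) = -7 - t (l(t) = (7 + t)/(-1) = (7 + t)*(-1) = -7 - t)
(l(I(B(-1, -3), -3)) + 93)² = ((-7 - (-2)*2*(-1)*(1 + 2*(-1))) + 93)² = ((-7 - (-2)*(-2)*(1 - 2)) + 93)² = ((-7 - (-2)*(-2)*(-1)) + 93)² = ((-7 - 1*(-4)) + 93)² = ((-7 + 4) + 93)² = (-3 + 93)² = 90² = 8100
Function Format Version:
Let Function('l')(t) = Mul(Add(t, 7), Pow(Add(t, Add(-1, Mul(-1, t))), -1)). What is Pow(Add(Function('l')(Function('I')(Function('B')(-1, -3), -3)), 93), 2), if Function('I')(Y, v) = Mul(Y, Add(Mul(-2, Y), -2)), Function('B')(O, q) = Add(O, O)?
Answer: 8100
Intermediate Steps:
Function('B')(O, q) = Mul(2, O)
Function('I')(Y, v) = Mul(Y, Add(-2, Mul(-2, Y)))
Function('l')(t) = Add(-7, Mul(-1, t)) (Function('l')(t) = Mul(Add(7, t), Pow(-1, -1)) = Mul(Add(7, t), -1) = Add(-7, Mul(-1, t)))
Pow(Add(Function('l')(Function('I')(Function('B')(-1, -3), -3)), 93), 2) = Pow(Add(Add(-7, Mul(-1, Mul(-2, Mul(2, -1), Add(1, Mul(2, -1))))), 93), 2) = Pow(Add(Add(-7, Mul(-1, Mul(-2, -2, Add(1, -2)))), 93), 2) = Pow(Add(Add(-7, Mul(-1, Mul(-2, -2, -1))), 93), 2) = Pow(Add(Add(-7, Mul(-1, -4)), 93), 2) = Pow(Add(Add(-7, 4), 93), 2) = Pow(Add(-3, 93), 2) = Pow(90, 2) = 8100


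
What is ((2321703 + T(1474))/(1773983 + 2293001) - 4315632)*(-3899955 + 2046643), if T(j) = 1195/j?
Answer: 2996697114785101504840/374670901 ≈ 7.9982e+12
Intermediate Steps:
((2321703 + T(1474))/(1773983 + 2293001) - 4315632)*(-3899955 + 2046643) = ((2321703 + 1195/1474)/(1773983 + 2293001) - 4315632)*(-3899955 + 2046643) = ((2321703 + 1195*(1/1474))/4066984 - 4315632)*(-1853312) = ((2321703 + 1195/1474)*(1/4066984) - 4315632)*(-1853312) = ((3422191417/1474)*(1/4066984) - 4315632)*(-1853312) = (3422191417/5994734416 - 4315632)*(-1853312) = -25871064254999495/5994734416*(-1853312) = 2996697114785101504840/374670901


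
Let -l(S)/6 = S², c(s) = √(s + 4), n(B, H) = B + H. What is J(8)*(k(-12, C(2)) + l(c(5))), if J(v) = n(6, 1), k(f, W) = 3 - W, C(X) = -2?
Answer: -343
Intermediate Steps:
c(s) = √(4 + s)
J(v) = 7 (J(v) = 6 + 1 = 7)
l(S) = -6*S²
J(8)*(k(-12, C(2)) + l(c(5))) = 7*((3 - 1*(-2)) - 6*(√(4 + 5))²) = 7*((3 + 2) - 6*(√9)²) = 7*(5 - 6*3²) = 7*(5 - 6*9) = 7*(5 - 54) = 7*(-49) = -343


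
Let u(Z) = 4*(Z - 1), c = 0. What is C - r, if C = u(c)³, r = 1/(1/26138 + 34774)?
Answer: -58171086170/908922813 ≈ -64.000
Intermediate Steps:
u(Z) = -4 + 4*Z (u(Z) = 4*(-1 + Z) = -4 + 4*Z)
r = 26138/908922813 (r = 1/(1/26138 + 34774) = 1/(908922813/26138) = 26138/908922813 ≈ 2.8757e-5)
C = -64 (C = (-4 + 4*0)³ = (-4 + 0)³ = (-4)³ = -64)
C - r = -64 - 1*26138/908922813 = -64 - 26138/908922813 = -58171086170/908922813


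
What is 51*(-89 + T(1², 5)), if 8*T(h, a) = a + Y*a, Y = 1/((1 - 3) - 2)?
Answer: -144483/32 ≈ -4515.1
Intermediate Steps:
Y = -¼ (Y = 1/(-2 - 2) = 1/(-4) = -¼ ≈ -0.25000)
T(h, a) = 3*a/32 (T(h, a) = (a - a/4)/8 = (3*a/4)/8 = 3*a/32)
51*(-89 + T(1², 5)) = 51*(-89 + (3/32)*5) = 51*(-89 + 15/32) = 51*(-2833/32) = -144483/32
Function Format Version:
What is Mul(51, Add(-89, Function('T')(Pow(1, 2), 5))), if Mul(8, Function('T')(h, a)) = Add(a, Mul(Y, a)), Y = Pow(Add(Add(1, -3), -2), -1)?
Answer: Rational(-144483, 32) ≈ -4515.1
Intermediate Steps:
Y = Rational(-1, 4) (Y = Pow(Add(-2, -2), -1) = Pow(-4, -1) = Rational(-1, 4) ≈ -0.25000)
Function('T')(h, a) = Mul(Rational(3, 32), a) (Function('T')(h, a) = Mul(Rational(1, 8), Add(a, Mul(Rational(-1, 4), a))) = Mul(Rational(1, 8), Mul(Rational(3, 4), a)) = Mul(Rational(3, 32), a))
Mul(51, Add(-89, Function('T')(Pow(1, 2), 5))) = Mul(51, Add(-89, Mul(Rational(3, 32), 5))) = Mul(51, Add(-89, Rational(15, 32))) = Mul(51, Rational(-2833, 32)) = Rational(-144483, 32)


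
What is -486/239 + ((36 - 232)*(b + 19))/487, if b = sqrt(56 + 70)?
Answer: -1126718/116393 - 588*sqrt(14)/487 ≈ -14.198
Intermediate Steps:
b = 3*sqrt(14) (b = sqrt(126) = 3*sqrt(14) ≈ 11.225)
-486/239 + ((36 - 232)*(b + 19))/487 = -486/239 + ((36 - 232)*(3*sqrt(14) + 19))/487 = -486*1/239 - 196*(19 + 3*sqrt(14))*(1/487) = -486/239 + (-3724 - 588*sqrt(14))*(1/487) = -486/239 + (-3724/487 - 588*sqrt(14)/487) = -1126718/116393 - 588*sqrt(14)/487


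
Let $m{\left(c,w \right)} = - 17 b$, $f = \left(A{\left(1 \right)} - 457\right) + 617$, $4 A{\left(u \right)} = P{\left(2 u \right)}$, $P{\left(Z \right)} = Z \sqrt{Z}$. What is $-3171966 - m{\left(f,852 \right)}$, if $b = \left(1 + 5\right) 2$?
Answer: $-3171762$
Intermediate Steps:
$P{\left(Z \right)} = Z^{\frac{3}{2}}$
$A{\left(u \right)} = \frac{\sqrt{2} u^{\frac{3}{2}}}{2}$ ($A{\left(u \right)} = \frac{\left(2 u\right)^{\frac{3}{2}}}{4} = \frac{2 \sqrt{2} u^{\frac{3}{2}}}{4} = \frac{\sqrt{2} u^{\frac{3}{2}}}{2}$)
$b = 12$ ($b = 6 \cdot 2 = 12$)
$f = 160 + \frac{\sqrt{2}}{2}$ ($f = \left(\frac{\sqrt{2} \cdot 1^{\frac{3}{2}}}{2} - 457\right) + 617 = \left(\frac{1}{2} \sqrt{2} \cdot 1 - 457\right) + 617 = \left(\frac{\sqrt{2}}{2} - 457\right) + 617 = \left(-457 + \frac{\sqrt{2}}{2}\right) + 617 = 160 + \frac{\sqrt{2}}{2} \approx 160.71$)
$m{\left(c,w \right)} = -204$ ($m{\left(c,w \right)} = \left(-17\right) 12 = -204$)
$-3171966 - m{\left(f,852 \right)} = -3171966 - -204 = -3171966 + 204 = -3171762$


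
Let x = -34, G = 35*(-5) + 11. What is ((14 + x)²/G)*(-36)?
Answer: 3600/41 ≈ 87.805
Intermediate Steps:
G = -164 (G = -175 + 11 = -164)
((14 + x)²/G)*(-36) = ((14 - 34)²/(-164))*(-36) = ((-20)²*(-1/164))*(-36) = (400*(-1/164))*(-36) = -100/41*(-36) = 3600/41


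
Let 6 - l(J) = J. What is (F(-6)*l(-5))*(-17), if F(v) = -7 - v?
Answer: 187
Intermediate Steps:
l(J) = 6 - J
(F(-6)*l(-5))*(-17) = ((-7 - 1*(-6))*(6 - 1*(-5)))*(-17) = ((-7 + 6)*(6 + 5))*(-17) = -1*11*(-17) = -11*(-17) = 187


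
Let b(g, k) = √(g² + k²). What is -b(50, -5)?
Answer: -5*√101 ≈ -50.249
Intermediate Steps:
-b(50, -5) = -√(50² + (-5)²) = -√(2500 + 25) = -√2525 = -5*√101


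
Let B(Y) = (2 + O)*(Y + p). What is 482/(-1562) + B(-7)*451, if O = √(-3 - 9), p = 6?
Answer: -704703/781 - 902*I*√3 ≈ -902.31 - 1562.3*I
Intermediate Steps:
O = 2*I*√3 (O = √(-12) = 2*I*√3 ≈ 3.4641*I)
B(Y) = (2 + 2*I*√3)*(6 + Y) (B(Y) = (2 + 2*I*√3)*(Y + 6) = (2 + 2*I*√3)*(6 + Y))
482/(-1562) + B(-7)*451 = 482/(-1562) + (12 + 2*(-7) + 12*I*√3 + 2*I*(-7)*√3)*451 = 482*(-1/1562) + (12 - 14 + 12*I*√3 - 14*I*√3)*451 = -241/781 + (-2 - 2*I*√3)*451 = -241/781 + (-902 - 902*I*√3) = -704703/781 - 902*I*√3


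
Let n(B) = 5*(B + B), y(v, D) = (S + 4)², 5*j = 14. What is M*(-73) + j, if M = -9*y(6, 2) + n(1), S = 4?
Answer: 206604/5 ≈ 41321.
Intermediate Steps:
j = 14/5 (j = (⅕)*14 = 14/5 ≈ 2.8000)
y(v, D) = 64 (y(v, D) = (4 + 4)² = 8² = 64)
n(B) = 10*B (n(B) = 5*(2*B) = 10*B)
M = -566 (M = -9*64 + 10*1 = -576 + 10 = -566)
M*(-73) + j = -566*(-73) + 14/5 = 41318 + 14/5 = 206604/5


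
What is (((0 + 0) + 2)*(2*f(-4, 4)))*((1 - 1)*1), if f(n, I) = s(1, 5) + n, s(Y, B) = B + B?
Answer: 0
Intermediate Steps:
s(Y, B) = 2*B
f(n, I) = 10 + n (f(n, I) = 2*5 + n = 10 + n)
(((0 + 0) + 2)*(2*f(-4, 4)))*((1 - 1)*1) = (((0 + 0) + 2)*(2*(10 - 4)))*((1 - 1)*1) = ((0 + 2)*(2*6))*(0*1) = (2*12)*0 = 24*0 = 0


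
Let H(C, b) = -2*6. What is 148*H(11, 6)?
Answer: -1776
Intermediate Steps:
H(C, b) = -12
148*H(11, 6) = 148*(-12) = -1776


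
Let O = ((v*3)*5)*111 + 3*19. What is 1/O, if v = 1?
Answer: 1/1722 ≈ 0.00058072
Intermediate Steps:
O = 1722 (O = ((1*3)*5)*111 + 3*19 = (3*5)*111 + 57 = 15*111 + 57 = 1665 + 57 = 1722)
1/O = 1/1722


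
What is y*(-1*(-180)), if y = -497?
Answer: -89460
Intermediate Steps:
y*(-1*(-180)) = -(-497)*(-180) = -497*180 = -89460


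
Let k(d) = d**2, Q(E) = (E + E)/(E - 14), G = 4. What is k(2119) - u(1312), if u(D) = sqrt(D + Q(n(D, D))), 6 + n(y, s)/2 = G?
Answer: 4490161 - 2*sqrt(2953)/3 ≈ 4.4901e+6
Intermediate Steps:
n(y, s) = -4 (n(y, s) = -12 + 2*4 = -12 + 8 = -4)
Q(E) = 2*E/(-14 + E) (Q(E) = (2*E)/(-14 + E) = 2*E/(-14 + E))
u(D) = sqrt(4/9 + D) (u(D) = sqrt(D + 2*(-4)/(-14 - 4)) = sqrt(D + 2*(-4)/(-18)) = sqrt(D + 2*(-4)*(-1/18)) = sqrt(D + 4/9) = sqrt(4/9 + D))
k(2119) - u(1312) = 2119**2 - sqrt(4 + 9*1312)/3 = 4490161 - sqrt(4 + 11808)/3 = 4490161 - sqrt(11812)/3 = 4490161 - 2*sqrt(2953)/3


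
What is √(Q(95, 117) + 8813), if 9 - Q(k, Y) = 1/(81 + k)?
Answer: 3*√1897709/44 ≈ 93.925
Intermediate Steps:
Q(k, Y) = 9 - 1/(81 + k)
√(Q(95, 117) + 8813) = √((728 + 9*95)/(81 + 95) + 8813) = √((728 + 855)/176 + 8813) = √((1/176)*1583 + 8813) = √(1583/176 + 8813) = √(1552671/176) = 3*√1897709/44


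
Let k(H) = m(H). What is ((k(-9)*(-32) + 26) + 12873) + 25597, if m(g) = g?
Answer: 38784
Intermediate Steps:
k(H) = H
((k(-9)*(-32) + 26) + 12873) + 25597 = ((-9*(-32) + 26) + 12873) + 25597 = ((288 + 26) + 12873) + 25597 = (314 + 12873) + 25597 = 13187 + 25597 = 38784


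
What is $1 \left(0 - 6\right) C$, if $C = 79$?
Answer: $-474$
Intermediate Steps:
$1 \left(0 - 6\right) C = 1 \left(0 - 6\right) 79 = 1 \left(-6\right) 79 = \left(-6\right) 79 = -474$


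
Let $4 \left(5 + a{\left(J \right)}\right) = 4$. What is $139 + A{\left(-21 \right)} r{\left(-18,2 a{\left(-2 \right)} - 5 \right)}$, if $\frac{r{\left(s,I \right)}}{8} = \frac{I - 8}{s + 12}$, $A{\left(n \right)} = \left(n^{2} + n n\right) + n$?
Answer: $24247$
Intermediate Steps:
$a{\left(J \right)} = -4$ ($a{\left(J \right)} = -5 + \frac{1}{4} \cdot 4 = -5 + 1 = -4$)
$A{\left(n \right)} = n + 2 n^{2}$ ($A{\left(n \right)} = \left(n^{2} + n^{2}\right) + n = 2 n^{2} + n = n + 2 n^{2}$)
$r{\left(s,I \right)} = \frac{8 \left(-8 + I\right)}{12 + s}$ ($r{\left(s,I \right)} = 8 \frac{I - 8}{s + 12} = 8 \frac{-8 + I}{12 + s} = \frac{8 \left(-8 + I\right)}{12 + s}$)
$139 + A{\left(-21 \right)} r{\left(-18,2 a{\left(-2 \right)} - 5 \right)} = 139 + - 21 \left(1 + 2 \left(-21\right)\right) \frac{8 \left(-8 + \left(2 \left(-4\right) - 5\right)\right)}{12 - 18} = 139 + - 21 \left(1 - 42\right) \frac{8 \left(-8 - 13\right)}{-6} = 139 + \left(-21\right) \left(-41\right) 8 \left(- \frac{1}{6}\right) \left(-8 - 13\right) = 139 + 861 \cdot 8 \left(- \frac{1}{6}\right) \left(-21\right) = 139 + 861 \cdot 28 = 139 + 24108 = 24247$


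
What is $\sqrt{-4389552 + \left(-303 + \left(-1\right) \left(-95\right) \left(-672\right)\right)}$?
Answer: $3 i \sqrt{494855} \approx 2110.4 i$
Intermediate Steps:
$\sqrt{-4389552 + \left(-303 + \left(-1\right) \left(-95\right) \left(-672\right)\right)} = \sqrt{-4389552 + \left(-303 + 95 \left(-672\right)\right)} = \sqrt{-4389552 - 64143} = \sqrt{-4453695} = 3 i \sqrt{494855}$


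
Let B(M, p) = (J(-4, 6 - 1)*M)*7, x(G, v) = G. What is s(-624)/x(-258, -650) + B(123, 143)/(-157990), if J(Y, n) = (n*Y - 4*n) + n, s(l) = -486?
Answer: 402657/194102 ≈ 2.0745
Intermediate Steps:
J(Y, n) = -3*n + Y*n (J(Y, n) = (Y*n - 4*n) + n = (-4*n + Y*n) + n = -3*n + Y*n)
B(M, p) = -245*M (B(M, p) = (((6 - 1)*(-3 - 4))*M)*7 = ((5*(-7))*M)*7 = -35*M*7 = -245*M)
s(-624)/x(-258, -650) + B(123, 143)/(-157990) = -486/(-258) - 245*123/(-157990) = -486*(-1/258) - 30135*(-1/157990) = 81/43 + 861/4514 = 402657/194102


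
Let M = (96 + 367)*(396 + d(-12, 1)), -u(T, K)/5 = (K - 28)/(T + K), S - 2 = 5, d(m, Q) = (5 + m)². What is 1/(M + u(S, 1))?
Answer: 8/1648415 ≈ 4.8531e-6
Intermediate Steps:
S = 7 (S = 2 + 5 = 7)
u(T, K) = -5*(-28 + K)/(K + T) (u(T, K) = -5*(K - 28)/(T + K) = -5*(-28 + K)/(K + T))
M = 206035 (M = (96 + 367)*(396 + (5 - 12)²) = 463*(396 + (-7)²) = 463*(396 + 49) = 463*445 = 206035)
1/(M + u(S, 1)) = 1/(206035 + 5*(28 - 1*1)/(1 + 7)) = 1/(206035 + 5*(28 - 1)/8) = 1/(206035 + 5*(⅛)*27) = 1/(206035 + 135/8) = 1/(1648415/8) = 8/1648415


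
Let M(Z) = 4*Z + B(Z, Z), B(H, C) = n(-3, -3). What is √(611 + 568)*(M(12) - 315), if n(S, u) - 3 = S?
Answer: -801*√131 ≈ -9167.9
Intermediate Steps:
n(S, u) = 3 + S
B(H, C) = 0 (B(H, C) = 3 - 3 = 0)
M(Z) = 4*Z (M(Z) = 4*Z + 0 = 4*Z)
√(611 + 568)*(M(12) - 315) = √(611 + 568)*(4*12 - 315) = √1179*(48 - 315) = (3*√131)*(-267) = -801*√131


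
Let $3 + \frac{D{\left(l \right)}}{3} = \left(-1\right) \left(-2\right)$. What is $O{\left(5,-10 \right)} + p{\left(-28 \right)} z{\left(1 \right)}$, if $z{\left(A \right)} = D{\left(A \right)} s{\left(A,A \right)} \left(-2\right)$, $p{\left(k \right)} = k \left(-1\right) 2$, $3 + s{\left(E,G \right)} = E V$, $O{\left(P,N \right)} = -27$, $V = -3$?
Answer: $-2043$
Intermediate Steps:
$s{\left(E,G \right)} = -3 - 3 E$ ($s{\left(E,G \right)} = -3 + E \left(-3\right) = -3 - 3 E$)
$p{\left(k \right)} = - 2 k$ ($p{\left(k \right)} = - k 2 = - 2 k$)
$D{\left(l \right)} = -3$ ($D{\left(l \right)} = -9 + 3 \left(\left(-1\right) \left(-2\right)\right) = -9 + 3 \cdot 2 = -9 + 6 = -3$)
$z{\left(A \right)} = -18 - 18 A$ ($z{\left(A \right)} = - 3 \left(-3 - 3 A\right) \left(-2\right) = \left(9 + 9 A\right) \left(-2\right) = -18 - 18 A$)
$O{\left(5,-10 \right)} + p{\left(-28 \right)} z{\left(1 \right)} = -27 + \left(-2\right) \left(-28\right) \left(-18 - 18\right) = -27 + 56 \left(-18 - 18\right) = -27 + 56 \left(-36\right) = -27 - 2016 = -2043$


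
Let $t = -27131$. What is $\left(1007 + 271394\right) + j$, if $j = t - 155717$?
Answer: $89553$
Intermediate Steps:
$j = -182848$ ($j = -27131 - 155717 = -182848$)
$\left(1007 + 271394\right) + j = \left(1007 + 271394\right) - 182848 = 272401 - 182848 = 89553$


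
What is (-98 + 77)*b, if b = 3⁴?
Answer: -1701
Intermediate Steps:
b = 81
(-98 + 77)*b = (-98 + 77)*81 = -21*81 = -1701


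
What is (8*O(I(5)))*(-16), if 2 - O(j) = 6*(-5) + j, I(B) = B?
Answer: -3456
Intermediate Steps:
O(j) = 32 - j (O(j) = 2 - (6*(-5) + j) = 2 - (-30 + j) = 2 + (30 - j) = 32 - j)
(8*O(I(5)))*(-16) = (8*(32 - 1*5))*(-16) = (8*(32 - 5))*(-16) = (8*27)*(-16) = 216*(-16) = -3456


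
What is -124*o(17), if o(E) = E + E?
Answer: -4216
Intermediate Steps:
o(E) = 2*E
-124*o(17) = -248*17 = -124*34 = -4216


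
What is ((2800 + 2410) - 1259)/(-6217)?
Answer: -3951/6217 ≈ -0.63552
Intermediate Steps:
((2800 + 2410) - 1259)/(-6217) = (5210 - 1259)*(-1/6217) = 3951*(-1/6217) = -3951/6217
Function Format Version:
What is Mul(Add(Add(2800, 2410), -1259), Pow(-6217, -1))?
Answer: Rational(-3951, 6217) ≈ -0.63552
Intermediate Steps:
Mul(Add(Add(2800, 2410), -1259), Pow(-6217, -1)) = Mul(Add(5210, -1259), Rational(-1, 6217)) = Mul(3951, Rational(-1, 6217)) = Rational(-3951, 6217)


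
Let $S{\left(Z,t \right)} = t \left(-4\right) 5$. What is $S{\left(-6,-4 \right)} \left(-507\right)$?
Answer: $-40560$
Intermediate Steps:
$S{\left(Z,t \right)} = - 20 t$ ($S{\left(Z,t \right)} = - 4 t 5 = - 20 t$)
$S{\left(-6,-4 \right)} \left(-507\right) = \left(-20\right) \left(-4\right) \left(-507\right) = 80 \left(-507\right) = -40560$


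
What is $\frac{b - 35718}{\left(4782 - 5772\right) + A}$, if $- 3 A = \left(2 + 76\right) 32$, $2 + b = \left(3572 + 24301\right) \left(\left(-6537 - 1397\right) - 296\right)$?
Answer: $\frac{114715255}{911} \approx 1.2592 \cdot 10^{5}$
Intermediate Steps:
$b = -229394792$ ($b = -2 + \left(3572 + 24301\right) \left(\left(-6537 - 1397\right) - 296\right) = -2 + 27873 \left(\left(-6537 - 1397\right) - 296\right) = -2 + 27873 \left(-7934 - 296\right) = -2 + 27873 \left(-8230\right) = -2 - 229394790 = -229394792$)
$A = -832$ ($A = - \frac{\left(2 + 76\right) 32}{3} = - \frac{78 \cdot 32}{3} = \left(- \frac{1}{3}\right) 2496 = -832$)
$\frac{b - 35718}{\left(4782 - 5772\right) + A} = \frac{-229394792 - 35718}{\left(4782 - 5772\right) - 832} = - \frac{229430510}{\left(4782 - 5772\right) - 832} = - \frac{229430510}{-990 - 832} = - \frac{229430510}{-1822} = \left(-229430510\right) \left(- \frac{1}{1822}\right) = \frac{114715255}{911}$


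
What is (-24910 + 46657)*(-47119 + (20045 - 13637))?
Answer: -885342117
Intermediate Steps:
(-24910 + 46657)*(-47119 + (20045 - 13637)) = 21747*(-47119 + 6408) = 21747*(-40711) = -885342117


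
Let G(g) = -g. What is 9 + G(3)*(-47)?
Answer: 150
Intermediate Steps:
9 + G(3)*(-47) = 9 - 1*3*(-47) = 9 - 3*(-47) = 9 + 141 = 150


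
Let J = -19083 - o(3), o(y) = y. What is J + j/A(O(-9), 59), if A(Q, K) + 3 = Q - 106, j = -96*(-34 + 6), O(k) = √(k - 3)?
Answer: -32468970/1699 - 768*I*√3/1699 ≈ -19111.0 - 0.78294*I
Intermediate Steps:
O(k) = √(-3 + k)
J = -19086 (J = -19083 - 1*3 = -19083 - 3 = -19086)
j = 2688 (j = -96*(-28) = 2688)
A(Q, K) = -109 + Q (A(Q, K) = -3 + (Q - 106) = -3 + (-106 + Q) = -109 + Q)
J + j/A(O(-9), 59) = -19086 + 2688/(-109 + √(-3 - 9)) = -19086 + 2688/(-109 + √(-12)) = -19086 + 2688/(-109 + 2*I*√3)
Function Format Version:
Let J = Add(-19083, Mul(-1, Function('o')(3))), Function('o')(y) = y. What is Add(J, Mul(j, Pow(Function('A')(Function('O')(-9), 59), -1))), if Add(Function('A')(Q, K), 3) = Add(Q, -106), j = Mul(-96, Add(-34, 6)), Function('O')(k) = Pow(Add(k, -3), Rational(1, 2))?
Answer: Add(Rational(-32468970, 1699), Mul(Rational(-768, 1699), I, Pow(3, Rational(1, 2)))) ≈ Add(-19111., Mul(-0.78294, I))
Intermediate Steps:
Function('O')(k) = Pow(Add(-3, k), Rational(1, 2))
J = -19086 (J = Add(-19083, Mul(-1, 3)) = Add(-19083, -3) = -19086)
j = 2688 (j = Mul(-96, -28) = 2688)
Function('A')(Q, K) = Add(-109, Q) (Function('A')(Q, K) = Add(-3, Add(Q, -106)) = Add(-3, Add(-106, Q)) = Add(-109, Q))
Add(J, Mul(j, Pow(Function('A')(Function('O')(-9), 59), -1))) = Add(-19086, Mul(2688, Pow(Add(-109, Pow(Add(-3, -9), Rational(1, 2))), -1))) = Add(-19086, Mul(2688, Pow(Add(-109, Pow(-12, Rational(1, 2))), -1))) = Add(-19086, Mul(2688, Pow(Add(-109, Mul(2, I, Pow(3, Rational(1, 2)))), -1)))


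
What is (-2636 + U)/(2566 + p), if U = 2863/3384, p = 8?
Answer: -8917361/8710416 ≈ -1.0238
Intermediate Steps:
U = 2863/3384 (U = 2863*(1/3384) = 2863/3384 ≈ 0.84604)
(-2636 + U)/(2566 + p) = (-2636 + 2863/3384)/(2566 + 8) = -8917361/3384/2574 = -8917361/3384*1/2574 = -8917361/8710416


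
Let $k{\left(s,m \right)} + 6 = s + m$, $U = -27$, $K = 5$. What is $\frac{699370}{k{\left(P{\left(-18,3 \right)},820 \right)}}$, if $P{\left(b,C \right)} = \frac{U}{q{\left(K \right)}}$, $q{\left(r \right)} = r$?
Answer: $\frac{3496850}{4043} \approx 864.92$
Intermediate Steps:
$P{\left(b,C \right)} = - \frac{27}{5}$
$k{\left(s,m \right)} = -6 + m + s$ ($k{\left(s,m \right)} = -6 + \left(s + m\right) = -6 + \left(m + s\right) = -6 + m + s$)
$\frac{699370}{k{\left(P{\left(-18,3 \right)},820 \right)}} = \frac{699370}{-6 + 820 - \frac{27}{5}} = \frac{699370}{\frac{4043}{5}} = 699370 \cdot \frac{5}{4043} = \frac{3496850}{4043}$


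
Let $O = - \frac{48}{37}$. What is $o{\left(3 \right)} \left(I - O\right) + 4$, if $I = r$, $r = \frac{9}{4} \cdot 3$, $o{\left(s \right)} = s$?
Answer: $\frac{4165}{148} \approx 28.142$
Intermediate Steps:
$r = \frac{27}{4}$ ($r = 9 \cdot \frac{1}{4} \cdot 3 = \frac{9}{4} \cdot 3 = \frac{27}{4} \approx 6.75$)
$O = - \frac{48}{37}$ ($O = \left(-48\right) \frac{1}{37} = - \frac{48}{37} \approx -1.2973$)
$I = \frac{27}{4} \approx 6.75$
$o{\left(3 \right)} \left(I - O\right) + 4 = 3 \left(\frac{27}{4} - - \frac{48}{37}\right) + 4 = 3 \left(\frac{27}{4} + \frac{48}{37}\right) + 4 = 3 \cdot \frac{1191}{148} + 4 = \frac{3573}{148} + 4 = \frac{4165}{148}$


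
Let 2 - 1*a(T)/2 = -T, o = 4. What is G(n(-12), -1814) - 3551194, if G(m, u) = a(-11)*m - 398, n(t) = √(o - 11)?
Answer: -3551592 - 18*I*√7 ≈ -3.5516e+6 - 47.624*I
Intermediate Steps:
n(t) = I*√7 (n(t) = √(4 - 11) = √(-7) = I*√7)
a(T) = 4 + 2*T (a(T) = 4 - (-2)*T = 4 + 2*T)
G(m, u) = -398 - 18*m (G(m, u) = (4 + 2*(-11))*m - 398 = (4 - 22)*m - 398 = -18*m - 398 = -398 - 18*m)
G(n(-12), -1814) - 3551194 = (-398 - 18*I*√7) - 3551194 = -3551592 - 18*I*√7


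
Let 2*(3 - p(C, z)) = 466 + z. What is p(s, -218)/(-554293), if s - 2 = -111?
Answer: 121/554293 ≈ 0.00021830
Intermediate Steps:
s = -109 (s = 2 - 111 = -109)
p(C, z) = -230 - z/2 (p(C, z) = 3 - (466 + z)/2 = 3 + (-233 - z/2) = -230 - z/2)
p(s, -218)/(-554293) = (-230 - 1/2*(-218))/(-554293) = (-230 + 109)*(-1/554293) = -121*(-1/554293) = 121/554293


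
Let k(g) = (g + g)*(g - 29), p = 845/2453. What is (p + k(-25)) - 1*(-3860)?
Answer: 16092525/2453 ≈ 6560.3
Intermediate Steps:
p = 845/2453 (p = 845*(1/2453) = 845/2453 ≈ 0.34448)
k(g) = 2*g*(-29 + g) (k(g) = (2*g)*(-29 + g) = 2*g*(-29 + g))
(p + k(-25)) - 1*(-3860) = (845/2453 + 2*(-25)*(-29 - 25)) - 1*(-3860) = (845/2453 + 2*(-25)*(-54)) + 3860 = (845/2453 + 2700) + 3860 = 6623945/2453 + 3860 = 16092525/2453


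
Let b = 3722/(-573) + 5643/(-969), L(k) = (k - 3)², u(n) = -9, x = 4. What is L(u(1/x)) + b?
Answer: 1282703/9741 ≈ 131.68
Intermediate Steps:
L(k) = (-3 + k)²
b = -120001/9741 (b = 3722*(-1/573) + 5643*(-1/969) = -3722/573 - 99/17 = -120001/9741 ≈ -12.319)
L(u(1/x)) + b = (-3 - 9)² - 120001/9741 = (-12)² - 120001/9741 = 144 - 120001/9741 = 1282703/9741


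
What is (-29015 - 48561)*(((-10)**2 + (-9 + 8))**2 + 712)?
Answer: -815556488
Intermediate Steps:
(-29015 - 48561)*(((-10)**2 + (-9 + 8))**2 + 712) = -77576*((100 - 1)**2 + 712) = -77576*(99**2 + 712) = -77576*(9801 + 712) = -77576*10513 = -815556488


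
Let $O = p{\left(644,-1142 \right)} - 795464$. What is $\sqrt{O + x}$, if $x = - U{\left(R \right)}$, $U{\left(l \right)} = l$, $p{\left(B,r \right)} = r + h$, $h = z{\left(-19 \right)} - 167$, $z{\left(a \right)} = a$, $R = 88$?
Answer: $4 i \sqrt{49805} \approx 892.68 i$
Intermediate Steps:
$h = -186$ ($h = -19 - 167 = -186$)
$p{\left(B,r \right)} = -186 + r$ ($p{\left(B,r \right)} = r - 186 = -186 + r$)
$x = -88$ ($x = \left(-1\right) 88 = -88$)
$O = -796792$ ($O = \left(-186 - 1142\right) - 795464 = -1328 - 795464 = -796792$)
$\sqrt{O + x} = \sqrt{-796792 - 88} = \sqrt{-796880} = 4 i \sqrt{49805}$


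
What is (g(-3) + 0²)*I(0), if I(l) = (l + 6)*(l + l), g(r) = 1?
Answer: 0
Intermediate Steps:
I(l) = 2*l*(6 + l) (I(l) = (6 + l)*(2*l) = 2*l*(6 + l))
(g(-3) + 0²)*I(0) = (1 + 0²)*(2*0*(6 + 0)) = (1 + 0)*(2*0*6) = 1*0 = 0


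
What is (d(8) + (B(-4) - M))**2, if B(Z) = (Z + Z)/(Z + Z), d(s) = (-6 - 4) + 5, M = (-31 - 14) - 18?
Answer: 3481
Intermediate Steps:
M = -63 (M = -45 - 18 = -63)
d(s) = -5 (d(s) = -10 + 5 = -5)
B(Z) = 1 (B(Z) = (2*Z)/((2*Z)) = (2*Z)*(1/(2*Z)) = 1)
(d(8) + (B(-4) - M))**2 = (-5 + (1 - 1*(-63)))**2 = (-5 + (1 + 63))**2 = (-5 + 64)**2 = 59**2 = 3481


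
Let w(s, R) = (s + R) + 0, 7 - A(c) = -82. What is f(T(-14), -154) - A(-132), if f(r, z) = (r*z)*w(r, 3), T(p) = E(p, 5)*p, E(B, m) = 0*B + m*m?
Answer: -18703389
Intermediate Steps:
A(c) = 89 (A(c) = 7 - 1*(-82) = 7 + 82 = 89)
E(B, m) = m**2 (E(B, m) = 0 + m**2 = m**2)
T(p) = 25*p (T(p) = 5**2*p = 25*p)
w(s, R) = R + s (w(s, R) = (R + s) + 0 = R + s)
f(r, z) = r*z*(3 + r) (f(r, z) = (r*z)*(3 + r) = r*z*(3 + r))
f(T(-14), -154) - A(-132) = (25*(-14))*(-154)*(3 + 25*(-14)) - 1*89 = -350*(-154)*(3 - 350) - 89 = -350*(-154)*(-347) - 89 = -18703300 - 89 = -18703389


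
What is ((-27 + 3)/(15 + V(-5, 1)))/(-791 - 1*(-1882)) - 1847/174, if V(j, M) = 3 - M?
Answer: -34260485/3227178 ≈ -10.616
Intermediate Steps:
((-27 + 3)/(15 + V(-5, 1)))/(-791 - 1*(-1882)) - 1847/174 = ((-27 + 3)/(15 + (3 - 1*1)))/(-791 - 1*(-1882)) - 1847/174 = (-24/(15 + (3 - 1)))/(-791 + 1882) - 1847*1/174 = (-24/(15 + 2))/1091 - 1847/174 = (-24/17)*(1/1091) - 1847/174 = ((1/17)*(-24))*(1/1091) - 1847/174 = -24/17*1/1091 - 1847/174 = -24/18547 - 1847/174 = -34260485/3227178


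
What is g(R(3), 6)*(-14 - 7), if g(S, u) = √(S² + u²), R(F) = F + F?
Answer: -126*√2 ≈ -178.19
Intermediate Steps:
R(F) = 2*F
g(R(3), 6)*(-14 - 7) = √((2*3)² + 6²)*(-14 - 7) = √(6² + 36)*(-21) = √(36 + 36)*(-21) = √72*(-21) = (6*√2)*(-21) = -126*√2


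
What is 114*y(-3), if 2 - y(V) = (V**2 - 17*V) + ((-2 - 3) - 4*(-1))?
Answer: -6498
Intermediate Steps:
y(V) = 3 - V**2 + 17*V (y(V) = 2 - ((V**2 - 17*V) + ((-2 - 3) - 4*(-1))) = 2 - ((V**2 - 17*V) + (-5 + 4)) = 2 - ((V**2 - 17*V) - 1) = 2 - (-1 + V**2 - 17*V) = 2 + (1 - V**2 + 17*V) = 3 - V**2 + 17*V)
114*y(-3) = 114*(3 - 1*(-3)**2 + 17*(-3)) = 114*(3 - 1*9 - 51) = 114*(3 - 9 - 51) = 114*(-57) = -6498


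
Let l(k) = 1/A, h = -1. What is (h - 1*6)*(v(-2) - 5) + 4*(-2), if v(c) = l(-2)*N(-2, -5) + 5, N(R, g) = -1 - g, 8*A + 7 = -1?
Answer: 20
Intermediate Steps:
A = -1 (A = -7/8 + (⅛)*(-1) = -7/8 - ⅛ = -1)
l(k) = -1 (l(k) = 1/(-1) = -1)
v(c) = 1 (v(c) = -(-1 - 1*(-5)) + 5 = -(-1 + 5) + 5 = -1*4 + 5 = -4 + 5 = 1)
(h - 1*6)*(v(-2) - 5) + 4*(-2) = (-1 - 1*6)*(1 - 5) + 4*(-2) = (-1 - 6)*(-4) - 8 = -7*(-4) - 8 = 28 - 8 = 20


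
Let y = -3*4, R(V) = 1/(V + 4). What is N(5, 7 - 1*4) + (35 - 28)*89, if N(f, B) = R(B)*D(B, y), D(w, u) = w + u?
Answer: 4352/7 ≈ 621.71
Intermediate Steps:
R(V) = 1/(4 + V)
y = -12
D(w, u) = u + w
N(f, B) = (-12 + B)/(4 + B)
N(5, 7 - 1*4) + (35 - 28)*89 = (-12 + (7 - 1*4))/(4 + (7 - 1*4)) + (35 - 28)*89 = (-12 + (7 - 4))/(4 + (7 - 4)) + 7*89 = (-12 + 3)/(4 + 3) + 623 = -9/7 + 623 = 4352/7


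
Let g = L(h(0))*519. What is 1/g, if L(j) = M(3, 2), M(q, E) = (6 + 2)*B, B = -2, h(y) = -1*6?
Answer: -1/8304 ≈ -0.00012042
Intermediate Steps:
h(y) = -6
M(q, E) = -16 (M(q, E) = (6 + 2)*(-2) = 8*(-2) = -16)
L(j) = -16
g = -8304 (g = -16*519 = -8304)
1/g = 1/(-8304) = -1/8304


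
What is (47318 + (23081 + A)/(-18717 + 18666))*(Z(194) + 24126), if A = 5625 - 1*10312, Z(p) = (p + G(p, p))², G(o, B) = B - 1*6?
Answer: 23955283600/3 ≈ 7.9851e+9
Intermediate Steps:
G(o, B) = -6 + B (G(o, B) = B - 6 = -6 + B)
Z(p) = (-6 + 2*p)² (Z(p) = (p + (-6 + p))² = (-6 + 2*p)²)
A = -4687 (A = 5625 - 10312 = -4687)
(47318 + (23081 + A)/(-18717 + 18666))*(Z(194) + 24126) = (47318 + (23081 - 4687)/(-18717 + 18666))*(4*(-3 + 194)² + 24126) = (47318 + 18394/(-51))*(4*191² + 24126) = (47318 + 18394*(-1/51))*(4*36481 + 24126) = (47318 - 1082/3)*(145924 + 24126) = (140872/3)*170050 = 23955283600/3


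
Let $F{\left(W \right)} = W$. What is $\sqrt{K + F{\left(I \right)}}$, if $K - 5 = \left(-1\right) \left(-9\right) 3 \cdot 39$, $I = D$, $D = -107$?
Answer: $\sqrt{951} \approx 30.838$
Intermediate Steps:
$I = -107$
$K = 1058$ ($K = 5 + \left(-1\right) \left(-9\right) 3 \cdot 39 = 5 + 9 \cdot 3 \cdot 39 = 5 + 27 \cdot 39 = 5 + 1053 = 1058$)
$\sqrt{K + F{\left(I \right)}} = \sqrt{1058 - 107} = \sqrt{951}$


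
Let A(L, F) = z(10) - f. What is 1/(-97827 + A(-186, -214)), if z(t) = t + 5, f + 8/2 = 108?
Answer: -1/97916 ≈ -1.0213e-5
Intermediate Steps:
f = 104 (f = -4 + 108 = 104)
z(t) = 5 + t
A(L, F) = -89 (A(L, F) = (5 + 10) - 1*104 = 15 - 104 = -89)
1/(-97827 + A(-186, -214)) = 1/(-97827 - 89) = 1/(-97916) = -1/97916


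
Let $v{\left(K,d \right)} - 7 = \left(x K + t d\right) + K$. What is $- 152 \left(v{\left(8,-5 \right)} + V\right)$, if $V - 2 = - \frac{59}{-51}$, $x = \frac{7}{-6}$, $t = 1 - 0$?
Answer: $- \frac{9880}{17} \approx -581.18$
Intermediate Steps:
$t = 1$ ($t = 1 + 0 = 1$)
$x = - \frac{7}{6}$ ($x = 7 \left(- \frac{1}{6}\right) = - \frac{7}{6} \approx -1.1667$)
$v{\left(K,d \right)} = 7 + d - \frac{K}{6}$ ($v{\left(K,d \right)} = 7 + \left(\left(- \frac{7 K}{6} + 1 d\right) + K\right) = 7 + \left(\left(- \frac{7 K}{6} + d\right) + K\right) = 7 + \left(\left(d - \frac{7 K}{6}\right) + K\right) = 7 - \left(- d + \frac{K}{6}\right) = 7 + d - \frac{K}{6}$)
$V = \frac{161}{51}$ ($V = 2 - \frac{59}{-51} = 2 - - \frac{59}{51} = 2 + \frac{59}{51} = \frac{161}{51} \approx 3.1569$)
$- 152 \left(v{\left(8,-5 \right)} + V\right) = - 152 \left(\left(7 - 5 - \frac{4}{3}\right) + \frac{161}{51}\right) = - 152 \left(\frac{2}{3} + \frac{161}{51}\right) = \left(-152\right) \frac{65}{17} = - \frac{9880}{17}$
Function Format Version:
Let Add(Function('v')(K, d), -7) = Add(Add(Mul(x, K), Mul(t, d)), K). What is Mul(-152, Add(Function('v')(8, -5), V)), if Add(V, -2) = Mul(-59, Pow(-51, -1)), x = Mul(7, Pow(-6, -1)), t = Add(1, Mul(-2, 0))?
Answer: Rational(-9880, 17) ≈ -581.18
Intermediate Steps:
t = 1 (t = Add(1, 0) = 1)
x = Rational(-7, 6) (x = Mul(7, Rational(-1, 6)) = Rational(-7, 6) ≈ -1.1667)
Function('v')(K, d) = Add(7, d, Mul(Rational(-1, 6), K)) (Function('v')(K, d) = Add(7, Add(Add(Mul(Rational(-7, 6), K), Mul(1, d)), K)) = Add(7, Add(Add(Mul(Rational(-7, 6), K), d), K)) = Add(7, Add(Add(d, Mul(Rational(-7, 6), K)), K)) = Add(7, Add(d, Mul(Rational(-1, 6), K))) = Add(7, d, Mul(Rational(-1, 6), K)))
V = Rational(161, 51) (V = Add(2, Mul(-59, Pow(-51, -1))) = Add(2, Mul(-59, Rational(-1, 51))) = Add(2, Rational(59, 51)) = Rational(161, 51) ≈ 3.1569)
Mul(-152, Add(Function('v')(8, -5), V)) = Mul(-152, Add(Add(7, -5, Mul(Rational(-1, 6), 8)), Rational(161, 51))) = Mul(-152, Add(Add(7, -5, Rational(-4, 3)), Rational(161, 51))) = Mul(-152, Add(Rational(2, 3), Rational(161, 51))) = Mul(-152, Rational(65, 17)) = Rational(-9880, 17)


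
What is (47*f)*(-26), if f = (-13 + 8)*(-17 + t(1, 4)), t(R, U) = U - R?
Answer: -85540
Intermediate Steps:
f = 70 (f = (-13 + 8)*(-17 + (4 - 1*1)) = -5*(-17 + (4 - 1)) = -5*(-17 + 3) = -5*(-14) = 70)
(47*f)*(-26) = (47*70)*(-26) = 3290*(-26) = -85540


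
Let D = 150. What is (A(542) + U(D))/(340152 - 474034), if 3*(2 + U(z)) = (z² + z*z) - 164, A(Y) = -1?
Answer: -44827/401646 ≈ -0.11161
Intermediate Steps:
U(z) = -170/3 + 2*z²/3 (U(z) = -2 + ((z² + z*z) - 164)/3 = -2 + ((z² + z²) - 164)/3 = -2 + (2*z² - 164)/3 = -2 + (-164 + 2*z²)/3 = -2 + (-164/3 + 2*z²/3) = -170/3 + 2*z²/3)
(A(542) + U(D))/(340152 - 474034) = (-1 + (-170/3 + (⅔)*150²))/(340152 - 474034) = (-1 + (-170/3 + (⅔)*22500))/(-133882) = (-1 + (-170/3 + 15000))*(-1/133882) = (-1 + 44830/3)*(-1/133882) = (44827/3)*(-1/133882) = -44827/401646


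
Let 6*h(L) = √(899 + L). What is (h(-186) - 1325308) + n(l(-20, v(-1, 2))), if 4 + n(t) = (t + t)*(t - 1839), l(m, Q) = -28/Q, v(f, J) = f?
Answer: -1426728 + √713/6 ≈ -1.4267e+6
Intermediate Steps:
h(L) = √(899 + L)/6
n(t) = -4 + 2*t*(-1839 + t) (n(t) = -4 + (t + t)*(t - 1839) = -4 + (2*t)*(-1839 + t) = -4 + 2*t*(-1839 + t))
(h(-186) - 1325308) + n(l(-20, v(-1, 2))) = (√(899 - 186)/6 - 1325308) + (-4 - (-102984)/(-1) + 2*(-28/(-1))²) = (√713/6 - 1325308) + (-4 - (-102984)*(-1) + 2*(-28*(-1))²) = (-1325308 + √713/6) + (-4 - 3678*28 + 2*28²) = (-1325308 + √713/6) + (-4 - 102984 + 2*784) = (-1325308 + √713/6) + (-4 - 102984 + 1568) = (-1325308 + √713/6) - 101420 = -1426728 + √713/6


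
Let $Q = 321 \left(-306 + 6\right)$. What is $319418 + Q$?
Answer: $223118$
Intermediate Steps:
$Q = -96300$ ($Q = 321 \left(-300\right) = -96300$)
$319418 + Q = 319418 - 96300 = 223118$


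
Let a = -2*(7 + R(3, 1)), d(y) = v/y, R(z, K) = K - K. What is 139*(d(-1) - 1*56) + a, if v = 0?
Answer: -7798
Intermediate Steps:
R(z, K) = 0
d(y) = 0 (d(y) = 0/y = 0)
a = -14 (a = -2*(7 + 0) = -2*7 = -14)
139*(d(-1) - 1*56) + a = 139*(0 - 1*56) - 14 = 139*(0 - 56) - 14 = 139*(-56) - 14 = -7784 - 14 = -7798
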